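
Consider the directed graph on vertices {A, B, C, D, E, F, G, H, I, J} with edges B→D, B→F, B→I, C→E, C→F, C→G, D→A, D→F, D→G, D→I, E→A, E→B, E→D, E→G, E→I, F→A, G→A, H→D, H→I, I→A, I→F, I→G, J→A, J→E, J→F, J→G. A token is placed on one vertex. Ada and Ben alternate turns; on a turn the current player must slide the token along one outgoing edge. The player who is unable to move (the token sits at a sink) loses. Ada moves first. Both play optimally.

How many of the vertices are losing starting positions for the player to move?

Work bottom-up. With no move the player to move loses. Otherwise the position is W if at least one move leads to an L position for the opponent, and L if every move leads to a W.
Every edge goes from a vertex to one that appears earlier in the order A, G, F, I, D, H, B, E, C, J, so processing vertices in that order labels each vertex after all of its successors.
A: no outgoing edge → L
G: reaches L-position A → W
F: reaches L-position A → W
I: reaches L-position A → W
D: reaches L-position A → W
H: only reaches D(W), I(W), all W → L
B: only reaches D(W), I(W), F(W), all W → L
E: reaches L-position B → W
C: only reaches E(W), F(W), G(W), all W → L
J: reaches L-position A → W
The L vertices are A, B, C, H; that is 4 in all.

4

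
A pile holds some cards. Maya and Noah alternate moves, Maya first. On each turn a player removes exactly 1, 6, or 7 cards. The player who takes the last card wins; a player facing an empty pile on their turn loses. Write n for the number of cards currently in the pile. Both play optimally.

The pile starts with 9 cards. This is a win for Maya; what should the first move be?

Remove 7, leaving 2.

Compute win/loss labels from the base case upward. A position with no move is L. Any other position is W if it can reach an L in one move, else L.
n=0: no move → L
n=1: reaches L-position 0 → W
n=2: only reaches 1(W), which is W → L
n=3: reaches L-position 2 → W
n=4: only reaches 3(W), which is W → L
n=5: reaches L-position 4 → W
n=6: reaches L-position 0 → W
n=7: reaches L-position 0 → W
n=8: reaches L-position 2 → W
n=9: reaches L-position 2 → W
From 9, the L positions reachable in one move are: 2.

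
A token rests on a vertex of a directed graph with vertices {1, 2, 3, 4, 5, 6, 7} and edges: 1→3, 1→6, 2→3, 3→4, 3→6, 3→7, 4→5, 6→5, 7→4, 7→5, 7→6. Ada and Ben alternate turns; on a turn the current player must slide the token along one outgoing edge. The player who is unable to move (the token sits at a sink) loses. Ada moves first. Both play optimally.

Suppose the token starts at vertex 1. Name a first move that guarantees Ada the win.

Classify positions by backward induction: terminal positions (no move available) are L. From any other position, the mover wins iff some move reaches an L.
Every edge goes from a vertex to one that appears earlier in the order 5, 6, 4, 7, 3, 2, 1, so processing vertices in that order labels each vertex after all of its successors.
5: no outgoing edge → L
6: can move to 5, which is L ⇒ W
4: can move to 5, which is L ⇒ W
7: can move to 5, which is L ⇒ W
3: moves to 7(W), 4(W), 6(W); every one is W ⇒ L
2: can move to 3, which is L ⇒ W
1: can move to 3, which is L ⇒ W
From 1, the L positions reachable in one move are: 3.

Move to 3.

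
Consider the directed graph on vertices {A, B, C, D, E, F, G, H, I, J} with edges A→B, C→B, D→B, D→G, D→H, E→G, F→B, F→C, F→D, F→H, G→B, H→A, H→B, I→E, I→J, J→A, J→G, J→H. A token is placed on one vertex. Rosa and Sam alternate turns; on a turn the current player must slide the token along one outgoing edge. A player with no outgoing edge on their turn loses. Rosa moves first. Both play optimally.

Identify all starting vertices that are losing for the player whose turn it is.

B, E, J

Work bottom-up. With no move the player to move loses. Otherwise the position is W if at least one move leads to an L position for the opponent, and L if every move leads to a W.
Every edge goes from a vertex to one that appears earlier in the order B, A, H, G, D, E, C, J, I, F, so processing vertices in that order labels each vertex after all of its successors.
B: no outgoing edge → L
A: W (go to B, an L position)
H: W (go to B, an L position)
G: W (go to B, an L position)
D: W (go to B, an L position)
E: L (sole option G(W) is W)
C: W (go to B, an L position)
J: L (options G(W), H(W), A(W) are all W)
I: W (go to J, an L position)
F: W (go to B, an L position)
Reading off the rows marked L gives the requested list; there are 3 such vertices.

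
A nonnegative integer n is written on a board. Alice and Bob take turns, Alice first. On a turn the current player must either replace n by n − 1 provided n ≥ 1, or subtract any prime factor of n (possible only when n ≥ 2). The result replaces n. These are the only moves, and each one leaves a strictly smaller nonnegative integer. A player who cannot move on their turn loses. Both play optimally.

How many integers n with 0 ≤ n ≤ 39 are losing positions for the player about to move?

10

Build the W/L table. Terminal = L. A non-terminal position is W if it has a move to some L; otherwise it is L.
n=0: no move → L
n=1: reaches L-position 0 → W
n=2: reaches L-position 0 → W
n=3: reaches L-position 0 → W
n=4: only reaches 2(W), 3(W), all W → L
n=5: reaches L-position 0 → W
n=6: reaches L-position 4 → W
n=7: reaches L-position 0 → W
n=8: only reaches 6(W), 7(W), all W → L
n=9: reaches L-position 8 → W
n=10: reaches L-position 8 → W
n=11: reaches L-position 0 → W
n=12: only reaches 9(W), 10(W), 11(W), all W → L
n=13: reaches L-position 0 → W
n=14: reaches L-position 12 → W
n=15: reaches L-position 12 → W
n=16: only reaches 14(W), 15(W), all W → L
n=17: reaches L-position 0 → W
n=18: reaches L-position 16 → W
n=19: reaches L-position 0 → W
n=20: only reaches 15(W), 18(W), 19(W), all W → L
n=21: reaches L-position 20 → W
n=22: reaches L-position 20 → W
n=23: reaches L-position 0 → W
n=24: only reaches 21(W), 22(W), 23(W), all W → L
n=25: reaches L-position 20 → W
n=26: reaches L-position 24 → W
n=27: reaches L-position 24 → W
n=28: only reaches 21(W), 26(W), 27(W), all W → L
n=29: reaches L-position 0 → W
n=30: reaches L-position 28 → W
n=31: reaches L-position 0 → W
n=32: only reaches 30(W), 31(W), all W → L
n=33: reaches L-position 32 → W
n=34: reaches L-position 32 → W
n=35: reaches L-position 28 → W
n=36: only reaches 33(W), 34(W), 35(W), all W → L
n=37: reaches L-position 0 → W
n=38: reaches L-position 36 → W
n=39: reaches L-position 36 → W
L entries with 0 ≤ n ≤ 39: n = 0, 4, 8, 12, 16, 20, 24, 28, 32, 36; that makes 10.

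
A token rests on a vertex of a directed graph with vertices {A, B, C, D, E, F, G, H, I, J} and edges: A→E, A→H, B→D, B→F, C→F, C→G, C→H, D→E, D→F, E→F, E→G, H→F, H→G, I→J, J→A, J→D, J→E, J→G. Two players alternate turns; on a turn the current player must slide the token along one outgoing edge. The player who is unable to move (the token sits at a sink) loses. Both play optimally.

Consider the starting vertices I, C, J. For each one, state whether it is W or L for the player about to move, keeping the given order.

I: L, C: W, J: W

Classify positions by backward induction: terminal positions (no move available) are L. From any other position, the mover wins iff some move reaches an L.
Every edge goes from a vertex to one that appears earlier in the order F, G, E, H, A, D, J, B, C, I, so processing vertices in that order labels each vertex after all of its successors.
F: no outgoing edge → L
G: no outgoing edge → L
E: →G(L), so W
H: →G(L), so W
A: →H(W), E(W) — all W, so L
D: →F(L), so W
J: →A(L), so W
B: →F(L), so W
C: →G(L), so W
I: →J(W) only, which is W, so L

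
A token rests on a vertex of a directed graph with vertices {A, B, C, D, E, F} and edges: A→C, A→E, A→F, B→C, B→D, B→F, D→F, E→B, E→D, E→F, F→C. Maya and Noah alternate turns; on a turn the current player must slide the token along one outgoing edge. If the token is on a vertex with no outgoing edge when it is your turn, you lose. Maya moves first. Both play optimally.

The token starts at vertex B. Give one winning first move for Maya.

Move to D.

Positions with no move are L. A position that does have a move is losing for the player to move precisely when every available move leads to a winning position for the opponent. Fill in the labels:
Every edge goes from a vertex to one that appears earlier in the order C, F, D, B, E, A, so processing vertices in that order labels each vertex after all of its successors.
C: no outgoing edge → L
F: reaches L-position C → W
D: only reaches F(W), which is W → L
B: reaches L-position D → W
E: reaches L-position D → W
A: reaches L-position C → W
From B, the L positions reachable in one move are: D, C. Any move reaching one of these is winning.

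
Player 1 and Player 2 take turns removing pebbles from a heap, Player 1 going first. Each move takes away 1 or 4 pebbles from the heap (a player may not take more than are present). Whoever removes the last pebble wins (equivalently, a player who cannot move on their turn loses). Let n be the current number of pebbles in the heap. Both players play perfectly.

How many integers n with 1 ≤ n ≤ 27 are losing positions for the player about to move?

Use the standard recursion: the mover loses at a terminal position; elsewhere, the mover wins exactly when some move hands the opponent an L position.
n=0: no move → L
n=1: W (go to 0, an L position)
n=2: L (sole option 1(W) is W)
n=3: W (go to 2, an L position)
n=4: W (go to 0, an L position)
n=5: L (options 4(W), 1(W) are all W)
n=6: W (go to 5, an L position)
n=7: L (options 6(W), 3(W) are all W)
n=8: W (go to 7, an L position)
n=9: W (go to 5, an L position)
n=10: L (options 9(W), 6(W) are all W)
n=11: W (go to 10, an L position)
n=12: L (options 11(W), 8(W) are all W)
n=13: W (go to 12, an L position)
n=14: W (go to 10, an L position)
n=15: L (options 14(W), 11(W) are all W)
n=16: W (go to 15, an L position)
n=17: L (options 16(W), 13(W) are all W)
n=18: W (go to 17, an L position)
n=19: W (go to 15, an L position)
n=20: L (options 19(W), 16(W) are all W)
n=21: W (go to 20, an L position)
n=22: L (options 21(W), 18(W) are all W)
n=23: W (go to 22, an L position)
n=24: W (go to 20, an L position)
n=25: L (options 24(W), 21(W) are all W)
n=26: W (go to 25, an L position)
n=27: L (options 26(W), 23(W) are all W)
L entries with 1 ≤ n ≤ 27 (n=0 is outside the asked range and is not counted): n = 2, 5, 7, 10, 12, 15, 17, 20, 22, 25, 27; that makes 11.

11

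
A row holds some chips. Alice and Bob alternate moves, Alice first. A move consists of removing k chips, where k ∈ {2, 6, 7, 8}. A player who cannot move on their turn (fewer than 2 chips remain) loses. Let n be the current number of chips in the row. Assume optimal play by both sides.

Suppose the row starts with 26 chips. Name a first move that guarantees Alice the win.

Work bottom-up. With no move the player to move loses. Otherwise the position is W if at least one move leads to an L position for the opponent, and L if every move leads to a W.
n=0: no move → L
n=1: no move → L
n=2: →0(L), so W
n=3: →1(L), so W
n=4: →2(W) only, which is W, so L
n=5: →3(W) only, which is W, so L
n=6: →4(L), so W
n=7: →5(L), so W
n=8: →1(L), so W
n=9: →1(L), so W
n=10: →4(L), so W
n=11: →5(L), so W
n=12: →5(L), so W
n=13: →5(L), so W
n=14: →12(W), 8(W), 7(W), 6(W) — all W, so L
n=15: →13(W), 9(W), 8(W), 7(W) — all W, so L
n=16: →14(L), so W
n=17: →15(L), so W
n=18: →16(W), 12(W), 11(W), 10(W) — all W, so L
n=19: →17(W), 13(W), 12(W), 11(W) — all W, so L
n=20: →18(L), so W
n=21: →19(L), so W
n=22: →15(L), so W
n=23: →15(L), so W
n=24: →18(L), so W
n=25: →19(L), so W
n=26: →19(L), so W
From 26, the L positions reachable in one move are: 19, 18. Any move reaching one of these is winning.

Remove 7, leaving 19.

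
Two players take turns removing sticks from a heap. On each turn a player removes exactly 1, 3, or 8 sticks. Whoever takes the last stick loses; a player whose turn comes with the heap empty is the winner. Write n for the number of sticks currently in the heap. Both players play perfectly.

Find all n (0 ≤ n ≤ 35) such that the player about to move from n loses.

Label each position W (a win for the player to move) or L (a loss). A position with no legal move is W; any other position is W exactly when some move reaches an L, and L when every move reaches a W.
n=0: no move; the opponent has just taken the last stick and therefore loses → W
n=1: only reaches 0(W), which is W → L
n=2: reaches L-position 1 → W
n=3: only reaches 2(W), 0(W), all W → L
n=4: reaches L-position 3 → W
n=5: only reaches 4(W), 2(W), all W → L
n=6: reaches L-position 5 → W
n=7: only reaches 6(W), 4(W), all W → L
n=8: reaches L-position 7 → W
n=9: reaches L-position 1 → W
n=10: reaches L-position 7 → W
n=11: reaches L-position 3 → W
n=12: only reaches 11(W), 9(W), 4(W), all W → L
n=13: reaches L-position 12 → W
n=14: only reaches 13(W), 11(W), 6(W), all W → L
n=15: reaches L-position 14 → W
n=16: only reaches 15(W), 13(W), 8(W), all W → L
n=17: reaches L-position 16 → W
n=18: only reaches 17(W), 15(W), 10(W), all W → L
n=19: reaches L-position 18 → W
n=20: reaches L-position 12 → W
n=21: reaches L-position 18 → W
n=22: reaches L-position 14 → W
n=23: only reaches 22(W), 20(W), 15(W), all W → L
n=24: reaches L-position 23 → W
n=25: only reaches 24(W), 22(W), 17(W), all W → L
n=26: reaches L-position 25 → W
n=27: only reaches 26(W), 24(W), 19(W), all W → L
n=28: reaches L-position 27 → W
n=29: only reaches 28(W), 26(W), 21(W), all W → L
n=30: reaches L-position 29 → W
n=31: reaches L-position 23 → W
n=32: reaches L-position 29 → W
n=33: reaches L-position 25 → W
n=34: only reaches 33(W), 31(W), 26(W), all W → L
n=35: reaches L-position 34 → W
Reading off the rows marked L gives the requested list; there are 13 such values of n.

1, 3, 5, 7, 12, 14, 16, 18, 23, 25, 27, 29, 34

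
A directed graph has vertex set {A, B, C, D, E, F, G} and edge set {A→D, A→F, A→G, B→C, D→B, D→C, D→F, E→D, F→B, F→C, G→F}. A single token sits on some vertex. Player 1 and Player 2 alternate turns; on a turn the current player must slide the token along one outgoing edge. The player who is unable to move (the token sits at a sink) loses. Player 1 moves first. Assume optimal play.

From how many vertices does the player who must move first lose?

3

Work bottom-up. With no move the player to move loses. Otherwise the position is W if at least one move leads to an L position for the opponent, and L if every move leads to a W.
Every edge goes from a vertex to one that appears earlier in the order C, B, F, D, G, A, E, so processing vertices in that order labels each vertex after all of its successors.
C: no outgoing edge → L
B: →C(L), so W
F: →C(L), so W
D: →C(L), so W
G: →F(W) only, which is W, so L
A: →G(L), so W
E: →D(W) only, which is W, so L
The L vertices are C, E, G; that is 3 in all.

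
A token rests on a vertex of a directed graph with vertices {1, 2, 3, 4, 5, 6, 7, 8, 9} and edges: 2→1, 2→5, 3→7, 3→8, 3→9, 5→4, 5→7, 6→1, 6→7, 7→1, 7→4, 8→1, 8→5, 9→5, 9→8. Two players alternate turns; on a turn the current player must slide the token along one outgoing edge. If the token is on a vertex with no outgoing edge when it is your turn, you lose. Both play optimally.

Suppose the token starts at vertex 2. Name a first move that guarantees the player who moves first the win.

Label each position W (a win for the player to move) or L (a loss). A position with no legal move is L; any other position is W exactly when some move reaches an L, and L when every move reaches a W.
Every edge goes from a vertex to one that appears earlier in the order 1, 4, 7, 5, 6, 2, 8, 9, 3, so processing vertices in that order labels each vertex after all of its successors.
1: no outgoing edge → L
4: no outgoing edge → L
7: can move to 4, which is L ⇒ W
5: can move to 4, which is L ⇒ W
6: can move to 1, which is L ⇒ W
2: can move to 1, which is L ⇒ W
8: can move to 1, which is L ⇒ W
9: moves to 8(W), 5(W); every one is W ⇒ L
3: can move to 9, which is L ⇒ W
From 2, the L positions reachable in one move are: 1.

Move to 1.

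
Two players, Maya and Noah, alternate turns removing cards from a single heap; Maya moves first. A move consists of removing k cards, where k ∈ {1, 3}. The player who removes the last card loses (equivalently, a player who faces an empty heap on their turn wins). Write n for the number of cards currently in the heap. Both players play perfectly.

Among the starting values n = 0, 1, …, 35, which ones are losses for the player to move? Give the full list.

Positions with no move are W. A position that does have a move is losing for the player to move precisely when every available move leads to a winning position for the opponent. Fill in the labels:
n=0: no move; the opponent has just taken the last card and therefore loses → W
n=1: the only move is to 0(W), a W ⇒ L
n=2: can move to 1, which is L ⇒ W
n=3: moves to 2(W), 0(W); every one is W ⇒ L
n=4: can move to 3, which is L ⇒ W
n=5: moves to 4(W), 2(W); every one is W ⇒ L
n=6: can move to 5, which is L ⇒ W
n=7: moves to 6(W), 4(W); every one is W ⇒ L
n=8: can move to 7, which is L ⇒ W
n=9: moves to 8(W), 6(W); every one is W ⇒ L
n=10: can move to 9, which is L ⇒ W
n=11: moves to 10(W), 8(W); every one is W ⇒ L
n=12: can move to 11, which is L ⇒ W
n=13: moves to 12(W), 10(W); every one is W ⇒ L
n=14: can move to 13, which is L ⇒ W
n=15: moves to 14(W), 12(W); every one is W ⇒ L
n=16: can move to 15, which is L ⇒ W
n=17: moves to 16(W), 14(W); every one is W ⇒ L
n=18: can move to 17, which is L ⇒ W
n=19: moves to 18(W), 16(W); every one is W ⇒ L
n=20: can move to 19, which is L ⇒ W
n=21: moves to 20(W), 18(W); every one is W ⇒ L
n=22: can move to 21, which is L ⇒ W
n=23: moves to 22(W), 20(W); every one is W ⇒ L
n=24: can move to 23, which is L ⇒ W
n=25: moves to 24(W), 22(W); every one is W ⇒ L
n=26: can move to 25, which is L ⇒ W
n=27: moves to 26(W), 24(W); every one is W ⇒ L
n=28: can move to 27, which is L ⇒ W
n=29: moves to 28(W), 26(W); every one is W ⇒ L
n=30: can move to 29, which is L ⇒ W
n=31: moves to 30(W), 28(W); every one is W ⇒ L
n=32: can move to 31, which is L ⇒ W
n=33: moves to 32(W), 30(W); every one is W ⇒ L
n=34: can move to 33, which is L ⇒ W
n=35: moves to 34(W), 32(W); every one is W ⇒ L
The losing starting values of n are exactly the entries labelled L in this table (18 of them).

1, 3, 5, 7, 9, 11, 13, 15, 17, 19, 21, 23, 25, 27, 29, 31, 33, 35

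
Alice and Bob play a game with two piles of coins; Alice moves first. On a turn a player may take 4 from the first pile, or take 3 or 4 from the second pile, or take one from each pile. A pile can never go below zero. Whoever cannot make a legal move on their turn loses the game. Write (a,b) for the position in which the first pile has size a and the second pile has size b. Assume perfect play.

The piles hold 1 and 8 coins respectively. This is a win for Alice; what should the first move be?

Work bottom-up. With no move the player to move loses. Otherwise the position is W if at least one move leads to an L position for the opponent, and L if every move leads to a W.
No move ever increases a pile, so every position that can arise here has a ≤ 1 and b ≤ 8; it is enough to label the cells with 0 ≤ a ≤ 1 and 0 ≤ b ≤ 8.
Every move lowers a or b (never raises either), so fill the grid row by row in increasing a, and left to right within a row: each cell's successors are then already labelled.
      b=0  b=1  b=2  b=3  b=4  b=5  b=6  b=7  b=8
a=0:    L    L    L    W    W    W    W    L    L
a=1:    L    W    W    W    W    L    L    L    W
Cells with no legal move (terminal, hence L): (0,0), (0,1), (0,2), (1,0).
The remaining L cells, each justified by listing all of its moves:
(0,7): moves to (0,4)(W), (0,3)(W); every one is W ⇒ L
(0,8): moves to (0,5)(W), (0,4)(W); every one is W ⇒ L
(1,5): moves to (1,2)(W), (1,1)(W), (0,4)(W); every one is W ⇒ L
(1,6): moves to (1,3)(W), (1,2)(W), (0,5)(W); every one is W ⇒ L
(1,7): moves to (1,4)(W), (1,3)(W), (0,6)(W); every one is W ⇒ L
Every other cell has at least one move into one of the L cells above, so it is W.
From (1,8), the L positions reachable in one move are: (1,5), (0,7). Any move reaching one of these is winning.

Move to (1,5).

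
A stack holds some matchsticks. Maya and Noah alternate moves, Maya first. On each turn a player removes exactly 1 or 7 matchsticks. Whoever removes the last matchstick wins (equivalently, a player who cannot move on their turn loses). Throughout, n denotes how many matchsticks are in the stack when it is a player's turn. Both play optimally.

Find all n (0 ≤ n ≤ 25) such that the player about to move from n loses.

Compute win/loss labels from the base case upward. A position with no move is L. Any other position is W if it can reach an L in one move, else L.
n=0: no move → L
n=1: →0(L), so W
n=2: →1(W) only, which is W, so L
n=3: →2(L), so W
n=4: →3(W) only, which is W, so L
n=5: →4(L), so W
n=6: →5(W) only, which is W, so L
n=7: →6(L), so W
n=8: →7(W), 1(W) — all W, so L
n=9: →8(L), so W
n=10: →9(W), 3(W) — all W, so L
n=11: →10(L), so W
n=12: →11(W), 5(W) — all W, so L
n=13: →12(L), so W
n=14: →13(W), 7(W) — all W, so L
n=15: →14(L), so W
n=16: →15(W), 9(W) — all W, so L
n=17: →16(L), so W
n=18: →17(W), 11(W) — all W, so L
n=19: →18(L), so W
n=20: →19(W), 13(W) — all W, so L
n=21: →20(L), so W
n=22: →21(W), 15(W) — all W, so L
n=23: →22(L), so W
n=24: →23(W), 17(W) — all W, so L
n=25: →24(L), so W
Reading off the rows marked L gives the requested list; there are 13 such values of n.

0, 2, 4, 6, 8, 10, 12, 14, 16, 18, 20, 22, 24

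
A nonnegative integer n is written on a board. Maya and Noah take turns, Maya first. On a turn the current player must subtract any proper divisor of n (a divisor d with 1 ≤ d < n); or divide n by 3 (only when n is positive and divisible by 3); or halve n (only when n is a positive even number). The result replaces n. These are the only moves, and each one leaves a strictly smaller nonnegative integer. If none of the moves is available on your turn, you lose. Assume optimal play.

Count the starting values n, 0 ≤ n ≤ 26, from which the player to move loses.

12

Build the W/L table. Terminal = L. A non-terminal position is W if it has a move to some L; otherwise it is L.
n=0: no move → L
n=1: no move → L
n=2: →1(L), so W
n=3: →1(L), so W
n=4: →2(W), 3(W) — all W, so L
n=5: →4(L), so W
n=6: →4(L), so W
n=7: →6(W) only, which is W, so L
n=8: →4(L), so W
n=9: →3(W), 6(W), 8(W) — all W, so L
n=10: →9(L), so W
n=11: →10(W) only, which is W, so L
n=12: →4(L), so W
n=13: →12(W) only, which is W, so L
n=14: →7(L), so W
n=15: →5(W), 10(W), 12(W), 14(W) — all W, so L
n=16: →15(L), so W
n=17: →16(W) only, which is W, so L
n=18: →9(L), so W
n=19: →18(W) only, which is W, so L
n=20: →15(L), so W
n=21: →7(L), so W
n=22: →11(L), so W
n=23: →22(W) only, which is W, so L
n=24: →23(L), so W
n=25: →20(W), 24(W) — all W, so L
n=26: →13(L), so W
L entries with 0 ≤ n ≤ 26: n = 0, 1, 4, 7, 9, 11, 13, 15, 17, 19, 23, 25; that makes 12.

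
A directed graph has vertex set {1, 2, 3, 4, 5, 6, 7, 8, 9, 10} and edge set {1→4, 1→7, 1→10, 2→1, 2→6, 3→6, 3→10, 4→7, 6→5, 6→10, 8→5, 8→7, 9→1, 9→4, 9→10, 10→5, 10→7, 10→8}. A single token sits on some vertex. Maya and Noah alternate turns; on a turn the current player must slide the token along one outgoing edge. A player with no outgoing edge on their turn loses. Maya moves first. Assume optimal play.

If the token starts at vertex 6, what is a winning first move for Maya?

Move to 5.

Label each position W (a win for the player to move) or L (a loss). A position with no legal move is L; any other position is W exactly when some move reaches an L, and L when every move reaches a W.
Every edge goes from a vertex to one that appears earlier in the order 7, 5, 4, 8, 10, 6, 1, 9, 3, 2, so processing vertices in that order labels each vertex after all of its successors.
7: no outgoing edge → L
5: no outgoing edge → L
4: →7(L), so W
8: →5(L), so W
10: →5(L), so W
6: →5(L), so W
1: →7(L), so W
9: →1(W), 10(W), 4(W) — all W, so L
3: →6(W), 10(W) — all W, so L
2: →1(W), 6(W) — all W, so L
From 6, the L positions reachable in one move are: 5.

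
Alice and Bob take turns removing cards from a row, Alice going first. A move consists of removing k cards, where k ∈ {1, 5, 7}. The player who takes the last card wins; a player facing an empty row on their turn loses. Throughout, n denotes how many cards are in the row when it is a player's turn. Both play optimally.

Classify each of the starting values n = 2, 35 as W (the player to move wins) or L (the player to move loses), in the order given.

2: L, 35: W

Work bottom-up. With no move the player to move loses. Otherwise the position is W if at least one move leads to an L position for the opponent, and L if every move leads to a W.
n=0: no move → L
n=1: reaches L-position 0 → W
n=2: only reaches 1(W), which is W → L
n=3: reaches L-position 2 → W
n=4: only reaches 3(W), which is W → L
n=5: reaches L-position 4 → W
n=6: only reaches 5(W), 1(W), all W → L
n=7: reaches L-position 6 → W
n=8: only reaches 7(W), 3(W), 1(W), all W → L
n=9: reaches L-position 8 → W
n=10: only reaches 9(W), 5(W), 3(W), all W → L
n=11: reaches L-position 10 → W
n=12: only reaches 11(W), 7(W), 5(W), all W → L
n=13: reaches L-position 12 → W
n=14: only reaches 13(W), 9(W), 7(W), all W → L
n=15: reaches L-position 14 → W
n=16: only reaches 15(W), 11(W), 9(W), all W → L
n=17: reaches L-position 16 → W
n=18: only reaches 17(W), 13(W), 11(W), all W → L
n=19: reaches L-position 18 → W
n=20: only reaches 19(W), 15(W), 13(W), all W → L
n=21: reaches L-position 20 → W
n=22: only reaches 21(W), 17(W), 15(W), all W → L
n=23: reaches L-position 22 → W
n=24: only reaches 23(W), 19(W), 17(W), all W → L
n=25: reaches L-position 24 → W
n=26: only reaches 25(W), 21(W), 19(W), all W → L
n=27: reaches L-position 26 → W
n=28: only reaches 27(W), 23(W), 21(W), all W → L
n=29: reaches L-position 28 → W
n=30: only reaches 29(W), 25(W), 23(W), all W → L
n=31: reaches L-position 30 → W
n=32: only reaches 31(W), 27(W), 25(W), all W → L
n=33: reaches L-position 32 → W
n=34: only reaches 33(W), 29(W), 27(W), all W → L
n=35: reaches L-position 34 → W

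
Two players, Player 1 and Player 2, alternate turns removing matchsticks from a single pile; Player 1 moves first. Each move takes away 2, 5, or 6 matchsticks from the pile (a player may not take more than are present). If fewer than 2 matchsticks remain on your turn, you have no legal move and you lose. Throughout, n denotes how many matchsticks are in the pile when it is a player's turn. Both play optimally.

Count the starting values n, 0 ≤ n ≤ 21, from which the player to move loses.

8

Compute win/loss labels from the base case upward. A position with no move is L. Any other position is W if it can reach an L in one move, else L.
n=0: no move → L
n=1: no move → L
n=2: can move to 0, which is L ⇒ W
n=3: can move to 1, which is L ⇒ W
n=4: the only move is to 2(W), a W ⇒ L
n=5: can move to 0, which is L ⇒ W
n=6: can move to 4, which is L ⇒ W
n=7: can move to 1, which is L ⇒ W
n=8: moves to 6(W), 3(W), 2(W); every one is W ⇒ L
n=9: can move to 4, which is L ⇒ W
n=10: can move to 8, which is L ⇒ W
n=11: moves to 9(W), 6(W), 5(W); every one is W ⇒ L
n=12: moves to 10(W), 7(W), 6(W); every one is W ⇒ L
n=13: can move to 11, which is L ⇒ W
n=14: can move to 12, which is L ⇒ W
n=15: moves to 13(W), 10(W), 9(W); every one is W ⇒ L
n=16: can move to 11, which is L ⇒ W
n=17: can move to 15, which is L ⇒ W
n=18: can move to 12, which is L ⇒ W
n=19: moves to 17(W), 14(W), 13(W); every one is W ⇒ L
n=20: can move to 15, which is L ⇒ W
n=21: can move to 19, which is L ⇒ W
L entries with 0 ≤ n ≤ 21: n = 0, 1, 4, 8, 11, 12, 15, 19; that makes 8.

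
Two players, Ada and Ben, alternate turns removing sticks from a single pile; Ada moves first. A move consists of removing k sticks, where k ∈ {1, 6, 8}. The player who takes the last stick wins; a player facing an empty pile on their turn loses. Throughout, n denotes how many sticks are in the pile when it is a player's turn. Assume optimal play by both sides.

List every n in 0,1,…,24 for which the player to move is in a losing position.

Build the W/L table. Terminal = L. A non-terminal position is W if it has a move to some L; otherwise it is L.
n=0: no move → L
n=1: →0(L), so W
n=2: →1(W) only, which is W, so L
n=3: →2(L), so W
n=4: →3(W) only, which is W, so L
n=5: →4(L), so W
n=6: →0(L), so W
n=7: →6(W), 1(W) — all W, so L
n=8: →7(L), so W
n=9: →8(W), 3(W), 1(W) — all W, so L
n=10: →9(L), so W
n=11: →10(W), 5(W), 3(W) — all W, so L
n=12: →11(L), so W
n=13: →7(L), so W
n=14: →13(W), 8(W), 6(W) — all W, so L
n=15: →14(L), so W
n=16: →15(W), 10(W), 8(W) — all W, so L
n=17: →16(L), so W
n=18: →17(W), 12(W), 10(W) — all W, so L
n=19: →18(L), so W
n=20: →14(L), so W
n=21: →20(W), 15(W), 13(W) — all W, so L
n=22: →21(L), so W
n=23: →22(W), 17(W), 15(W) — all W, so L
n=24: →23(L), so W
Reading off the rows marked L gives the requested list; there are 11 such values of n.

0, 2, 4, 7, 9, 11, 14, 16, 18, 21, 23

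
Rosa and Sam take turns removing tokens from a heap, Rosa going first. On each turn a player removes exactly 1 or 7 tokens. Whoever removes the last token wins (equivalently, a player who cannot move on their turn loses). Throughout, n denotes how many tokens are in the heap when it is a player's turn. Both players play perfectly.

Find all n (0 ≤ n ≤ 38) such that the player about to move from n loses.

Compute win/loss labels from the base case upward. A position with no move is L. Any other position is W if it can reach an L in one move, else L.
n=0: no move → L
n=1: W (go to 0, an L position)
n=2: L (sole option 1(W) is W)
n=3: W (go to 2, an L position)
n=4: L (sole option 3(W) is W)
n=5: W (go to 4, an L position)
n=6: L (sole option 5(W) is W)
n=7: W (go to 6, an L position)
n=8: L (options 7(W), 1(W) are all W)
n=9: W (go to 8, an L position)
n=10: L (options 9(W), 3(W) are all W)
n=11: W (go to 10, an L position)
n=12: L (options 11(W), 5(W) are all W)
n=13: W (go to 12, an L position)
n=14: L (options 13(W), 7(W) are all W)
n=15: W (go to 14, an L position)
n=16: L (options 15(W), 9(W) are all W)
n=17: W (go to 16, an L position)
n=18: L (options 17(W), 11(W) are all W)
n=19: W (go to 18, an L position)
n=20: L (options 19(W), 13(W) are all W)
n=21: W (go to 20, an L position)
n=22: L (options 21(W), 15(W) are all W)
n=23: W (go to 22, an L position)
n=24: L (options 23(W), 17(W) are all W)
n=25: W (go to 24, an L position)
n=26: L (options 25(W), 19(W) are all W)
n=27: W (go to 26, an L position)
n=28: L (options 27(W), 21(W) are all W)
n=29: W (go to 28, an L position)
n=30: L (options 29(W), 23(W) are all W)
n=31: W (go to 30, an L position)
n=32: L (options 31(W), 25(W) are all W)
n=33: W (go to 32, an L position)
n=34: L (options 33(W), 27(W) are all W)
n=35: W (go to 34, an L position)
n=36: L (options 35(W), 29(W) are all W)
n=37: W (go to 36, an L position)
n=38: L (options 37(W), 31(W) are all W)
The losing starting values of n are exactly the entries labelled L in this table (20 of them).

0, 2, 4, 6, 8, 10, 12, 14, 16, 18, 20, 22, 24, 26, 28, 30, 32, 34, 36, 38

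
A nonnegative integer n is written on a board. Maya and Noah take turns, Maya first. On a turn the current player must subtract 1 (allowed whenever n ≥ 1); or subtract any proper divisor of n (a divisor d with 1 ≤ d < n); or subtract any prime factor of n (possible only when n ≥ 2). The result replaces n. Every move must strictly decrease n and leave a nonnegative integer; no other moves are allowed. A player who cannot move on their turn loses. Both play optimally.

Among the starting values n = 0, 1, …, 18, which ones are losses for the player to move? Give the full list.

0, 4, 9, 14

Compute win/loss labels from the base case upward. A position with no move is L. Any other position is W if it can reach an L in one move, else L.
n=0: no move → L
n=1: W (go to 0, an L position)
n=2: W (go to 0, an L position)
n=3: W (go to 0, an L position)
n=4: L (options 2(W), 3(W) are all W)
n=5: W (go to 0, an L position)
n=6: W (go to 4, an L position)
n=7: W (go to 0, an L position)
n=8: W (go to 4, an L position)
n=9: L (options 6(W), 8(W) are all W)
n=10: W (go to 9, an L position)
n=11: W (go to 0, an L position)
n=12: W (go to 9, an L position)
n=13: W (go to 0, an L position)
n=14: L (options 7(W), 12(W), 13(W) are all W)
n=15: W (go to 14, an L position)
n=16: W (go to 14, an L position)
n=17: W (go to 0, an L position)
n=18: W (go to 9, an L position)
The losing starting values of n are exactly the entries labelled L in this table (4 of them).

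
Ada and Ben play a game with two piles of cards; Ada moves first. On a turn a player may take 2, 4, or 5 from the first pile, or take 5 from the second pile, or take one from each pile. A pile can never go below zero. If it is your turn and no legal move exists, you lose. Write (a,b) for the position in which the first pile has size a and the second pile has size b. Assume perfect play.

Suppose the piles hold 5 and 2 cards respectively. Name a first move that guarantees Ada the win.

Label each position W (a win for the player to move) or L (a loss). A position with no legal move is L; any other position is W exactly when some move reaches an L, and L when every move reaches a W.
No move ever increases a pile, so every position that can arise here has a ≤ 5 and b ≤ 2; it is enough to label the cells with 0 ≤ a ≤ 5 and 0 ≤ b ≤ 2.
Every move lowers a or b (never raises either), so fill the grid row by row in increasing a, and left to right within a row: each cell's successors are then already labelled.
      b=0  b=1  b=2
a=0:    L    L    L
a=1:    L    W    W
a=2:    W    W    W
a=3:    W    L    L
a=4:    W    W    W
a=5:    W    W    W
Cells with no legal move (terminal, hence L): (0,0), (0,1), (0,2), (1,0).
The remaining L cells, each justified by listing all of its moves:
(3,1): only reaches (1,1)(W), (2,0)(W), all W → L
(3,2): only reaches (1,2)(W), (2,1)(W), all W → L
Every other cell has at least one move into one of the L cells above, so it is W.
From (5,2), the L positions reachable in one move are: (3,2), (0,2). Any move reaching one of these is winning.

Move to (3,2).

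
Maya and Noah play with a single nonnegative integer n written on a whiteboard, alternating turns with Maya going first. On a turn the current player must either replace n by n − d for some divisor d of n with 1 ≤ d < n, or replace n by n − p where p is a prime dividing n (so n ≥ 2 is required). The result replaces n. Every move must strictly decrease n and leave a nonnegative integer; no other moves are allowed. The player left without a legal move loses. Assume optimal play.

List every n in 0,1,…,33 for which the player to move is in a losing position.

0, 1, 4, 9, 14, 20, 26, 32

Compute win/loss labels from the base case upward. A position with no move is L. Any other position is W if it can reach an L in one move, else L.
n=0: no move → L
n=1: no move → L
n=2: reaches L-position 0 → W
n=3: reaches L-position 0 → W
n=4: only reaches 2(W), 3(W), all W → L
n=5: reaches L-position 0 → W
n=6: reaches L-position 4 → W
n=7: reaches L-position 0 → W
n=8: reaches L-position 4 → W
n=9: only reaches 6(W), 8(W), all W → L
n=10: reaches L-position 9 → W
n=11: reaches L-position 0 → W
n=12: reaches L-position 9 → W
n=13: reaches L-position 0 → W
n=14: only reaches 7(W), 12(W), 13(W), all W → L
n=15: reaches L-position 14 → W
n=16: reaches L-position 14 → W
n=17: reaches L-position 0 → W
n=18: reaches L-position 9 → W
n=19: reaches L-position 0 → W
n=20: only reaches 10(W), 15(W), 16(W), 18(W), 19(W), all W → L
n=21: reaches L-position 14 → W
n=22: reaches L-position 20 → W
n=23: reaches L-position 0 → W
n=24: reaches L-position 20 → W
n=25: reaches L-position 20 → W
n=26: only reaches 13(W), 24(W), 25(W), all W → L
n=27: reaches L-position 26 → W
n=28: reaches L-position 14 → W
n=29: reaches L-position 0 → W
n=30: reaches L-position 20 → W
n=31: reaches L-position 0 → W
n=32: only reaches 16(W), 24(W), 28(W), 30(W), 31(W), all W → L
n=33: reaches L-position 32 → W
Reading off the rows marked L gives the requested list; there are 8 such values of n.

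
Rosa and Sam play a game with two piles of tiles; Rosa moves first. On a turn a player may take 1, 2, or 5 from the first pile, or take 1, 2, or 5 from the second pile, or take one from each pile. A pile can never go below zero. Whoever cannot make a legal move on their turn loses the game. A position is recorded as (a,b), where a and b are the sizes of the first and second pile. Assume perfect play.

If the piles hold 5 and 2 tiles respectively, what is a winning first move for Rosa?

Move to (4,2).

Classify positions by backward induction: terminal positions (no move available) are L. From any other position, the mover wins iff some move reaches an L.
No move ever increases a pile, so every position that can arise here has a ≤ 5 and b ≤ 2; it is enough to label the cells with 0 ≤ a ≤ 5 and 0 ≤ b ≤ 2.
Every move lowers a or b (never raises either), so fill the grid row by row in increasing a, and left to right within a row: each cell's successors are then already labelled.
      b=0  b=1  b=2
a=0:    L    W    W
a=1:    W    W    L
a=2:    W    L    W
a=3:    L    W    W
a=4:    W    W    L
a=5:    W    L    W
Cells with no legal move (terminal, hence L): (0,0).
The remaining L cells, each justified by listing all of its moves:
(1,2): L (options (0,2)(W), (1,1)(W), (1,0)(W), (0,1)(W) are all W)
(2,1): L (options (1,1)(W), (0,1)(W), (2,0)(W), (1,0)(W) are all W)
(3,0): L (options (2,0)(W), (1,0)(W) are all W)
(4,2): L (options (3,2)(W), (2,2)(W), (4,1)(W), (4,0)(W), (3,1)(W) are all W)
(5,1): L (options (4,1)(W), (3,1)(W), (0,1)(W), (5,0)(W), (4,0)(W) are all W)
Every other cell has at least one move into one of the L cells above, so it is W.
From (5,2), the L positions reachable in one move are: (4,2), (5,1). Any move reaching one of these is winning.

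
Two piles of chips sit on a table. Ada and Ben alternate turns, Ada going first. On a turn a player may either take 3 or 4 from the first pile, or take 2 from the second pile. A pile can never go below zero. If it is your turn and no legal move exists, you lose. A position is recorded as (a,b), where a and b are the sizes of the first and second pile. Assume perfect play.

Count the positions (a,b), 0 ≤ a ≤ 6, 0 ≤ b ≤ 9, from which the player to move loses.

30

Positions with no move are L. A position that does have a move is losing for the player to move precisely when every available move leads to a winning position for the opponent. Fill in the labels:
Every move lowers a or b (never raises either), so fill the grid row by row in increasing a, and left to right within a row: each cell's successors are then already labelled.
      b=0  b=1  b=2  b=3  b=4  b=5  b=6  b=7  b=8  b=9
a=0:    L    L    W    W    L    L    W    W    L    L
a=1:    L    L    W    W    L    L    W    W    L    L
a=2:    L    L    W    W    L    L    W    W    L    L
a=3:    W    W    L    L    W    W    L    L    W    W
a=4:    W    W    L    L    W    W    L    L    W    W
a=5:    W    W    L    L    W    W    L    L    W    W
a=6:    W    W    W    W    W    W    W    W    W    W
Cells with no legal move (terminal, hence L): (0,0), (0,1), (1,0), (1,1), (2,0), (2,1).
The remaining L cells, each justified by listing all of its moves:
(0,4): only reaches (0,2)(W), which is W → L
(0,5): only reaches (0,3)(W), which is W → L
(0,8): only reaches (0,6)(W), which is W → L
(0,9): only reaches (0,7)(W), which is W → L
(1,4): only reaches (1,2)(W), which is W → L
(1,5): only reaches (1,3)(W), which is W → L
(1,8): only reaches (1,6)(W), which is W → L
(1,9): only reaches (1,7)(W), which is W → L
(2,4): only reaches (2,2)(W), which is W → L
(2,5): only reaches (2,3)(W), which is W → L
(2,8): only reaches (2,6)(W), which is W → L
(2,9): only reaches (2,7)(W), which is W → L
(3,2): only reaches (0,2)(W), (3,0)(W), all W → L
(3,3): only reaches (0,3)(W), (3,1)(W), all W → L
(3,6): only reaches (0,6)(W), (3,4)(W), all W → L
(3,7): only reaches (0,7)(W), (3,5)(W), all W → L
(4,2): only reaches (1,2)(W), (0,2)(W), (4,0)(W), all W → L
(4,3): only reaches (1,3)(W), (0,3)(W), (4,1)(W), all W → L
(4,6): only reaches (1,6)(W), (0,6)(W), (4,4)(W), all W → L
(4,7): only reaches (1,7)(W), (0,7)(W), (4,5)(W), all W → L
(5,2): only reaches (2,2)(W), (1,2)(W), (5,0)(W), all W → L
(5,3): only reaches (2,3)(W), (1,3)(W), (5,1)(W), all W → L
(5,6): only reaches (2,6)(W), (1,6)(W), (5,4)(W), all W → L
(5,7): only reaches (2,7)(W), (1,7)(W), (5,5)(W), all W → L
Every other cell has at least one move into one of the L cells above, so it is W.
L cells per row: a=0: 6, a=1: 6, a=2: 6, a=3: 4, a=4: 4, a=5: 4, a=6: 0; total 30.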